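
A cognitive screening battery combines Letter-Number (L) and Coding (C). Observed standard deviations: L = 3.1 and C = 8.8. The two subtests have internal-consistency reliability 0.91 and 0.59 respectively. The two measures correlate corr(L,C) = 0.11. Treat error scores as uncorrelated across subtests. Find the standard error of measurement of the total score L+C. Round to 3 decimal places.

Var(total) = 87.05 + 6.0016 = 93.0516.
True-score variance = 54.4347 + 6.0016 = 60.4363, so reliability = 0.6495.
Error variance = 93.0516 − 60.4363 = 32.6153; SEM = √32.6153 = 5.711.

5.711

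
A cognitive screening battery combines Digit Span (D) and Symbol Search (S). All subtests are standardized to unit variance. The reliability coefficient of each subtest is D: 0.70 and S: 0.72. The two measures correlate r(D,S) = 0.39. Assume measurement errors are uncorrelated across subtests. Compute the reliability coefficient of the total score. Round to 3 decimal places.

Var(D+S) = 2 + 2·[0.39] = 2 + 0.78 = 2.78.
Under uncorrelated errors the observed covariances equal the true-score covariances, so only the own-variance terms attenuate.
True-score variance = [0.70 + 0.72] + 0.78 = 1.42 + 0.78 = 2.2.
Reliability = 2.2 / 2.78 = 0.791.

0.791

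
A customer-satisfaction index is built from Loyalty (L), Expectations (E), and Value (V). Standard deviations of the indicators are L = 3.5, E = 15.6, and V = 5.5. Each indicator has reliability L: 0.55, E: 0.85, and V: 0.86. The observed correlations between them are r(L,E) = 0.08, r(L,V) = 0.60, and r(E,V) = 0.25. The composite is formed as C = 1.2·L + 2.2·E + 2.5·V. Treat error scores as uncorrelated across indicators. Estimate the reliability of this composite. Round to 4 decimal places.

Var(C) = 1.2²·3.5² + 2.2²·15.6² + 2.5²·5.5² + 2·[2.64·3.5·15.6·0.08 + 3·3.5·5.5·0.60 + 5.5·15.6·5.5·0.25] = 1384.56 + 328.313 = 1712.88.
Under uncorrelated errors the observed covariances equal the true-score covariances, so only the own-variance terms attenuate.
True-score variance = [1.2²·3.5²·0.55 + 2.2²·15.6²·0.85 + 2.5²·5.5²·0.86] + 328.313 = 1173.48 + 328.313 = 1501.79.
Reliability = 1501.79 / 1712.88 = 0.8768.

0.8768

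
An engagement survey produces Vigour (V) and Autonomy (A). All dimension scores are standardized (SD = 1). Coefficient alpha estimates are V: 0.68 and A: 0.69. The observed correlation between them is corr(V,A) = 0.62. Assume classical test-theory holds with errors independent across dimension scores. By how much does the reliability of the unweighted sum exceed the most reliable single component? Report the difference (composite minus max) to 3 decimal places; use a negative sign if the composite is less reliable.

Var(sum) = 2 + 1.24 = 3.24; true-score variance = 1.37 + 1.24 = 2.61; composite reliability = 0.8056.
Max component reliability = 0.6900.
Difference = 0.8056 − 0.6900 = 0.116.

0.116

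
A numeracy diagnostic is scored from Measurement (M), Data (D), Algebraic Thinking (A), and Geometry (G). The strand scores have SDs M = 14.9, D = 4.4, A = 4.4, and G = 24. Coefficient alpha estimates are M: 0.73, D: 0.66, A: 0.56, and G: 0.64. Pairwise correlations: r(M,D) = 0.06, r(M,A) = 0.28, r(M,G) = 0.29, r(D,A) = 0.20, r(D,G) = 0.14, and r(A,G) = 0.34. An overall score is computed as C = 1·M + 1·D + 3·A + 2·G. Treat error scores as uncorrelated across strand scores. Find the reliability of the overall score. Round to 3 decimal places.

0.742

Var(C) = 14.9² + 4.4² + 3²·4.4² + 2²·24² + 2·[14.9·4.4·0.06 + 3·14.9·4.4·0.28 + 2·14.9·24·0.29 + 3·4.4·4.4·0.20 + 2·4.4·24·0.14 + 6·4.4·24·0.34] = 2719.61 + 1046.04 = 3765.65.
With uncorrelated errors the cross-covariances are all true-score covariance, so they carry over unchanged; only the diagonal terms shrink to ρᵢσᵢ².
True-score variance = [14.9²·0.73 + 4.4²·0.66 + 3²·4.4²·0.56 + 2²·24²·0.64] + 1046.04 = 1746.98 + 1046.04 = 2793.02.
Reliability = 2793.02 / 3765.65 = 0.742.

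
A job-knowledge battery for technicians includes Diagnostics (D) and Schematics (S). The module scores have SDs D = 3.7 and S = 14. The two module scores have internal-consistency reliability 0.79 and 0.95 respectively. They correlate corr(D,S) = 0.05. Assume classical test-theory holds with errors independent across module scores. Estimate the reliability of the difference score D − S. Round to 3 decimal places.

0.938

Var(D−S) = 3.7² + 14² − 2·3.7·14·0.05 = 209.69 − 5.18 = 204.51.
With uncorrelated errors the cross-covariances are all true-score covariance, so they carry over unchanged; only the diagonal terms shrink to ρᵢσᵢ².
True-score variance = [3.7²·0.79 + 14²·0.95] − 5.18 = 197.015 − 5.18 = 191.835.
Reliability = 191.835 / 204.51 = 0.938.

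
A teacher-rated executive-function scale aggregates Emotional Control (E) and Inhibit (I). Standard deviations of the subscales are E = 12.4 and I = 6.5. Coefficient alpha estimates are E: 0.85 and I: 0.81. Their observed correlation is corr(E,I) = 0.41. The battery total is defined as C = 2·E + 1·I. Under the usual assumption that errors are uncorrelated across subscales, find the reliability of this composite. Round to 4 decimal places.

Var(C) = 2²·12.4² + 6.5² + 2·[2·12.4·6.5·0.41] = 657.29 + 132.184 = 789.474.
Because errors are independent across components, Cov(Tᵢ,Tⱼ) = Cov(Xᵢ,Xⱼ); the off-diagonal part of the true-score variance is the same as above.
True-score variance = [2²·12.4²·0.85 + 6.5²·0.81] + 132.184 = 557.007 + 132.184 = 689.191.
Reliability = 689.191 / 789.474 = 0.8730.

0.8730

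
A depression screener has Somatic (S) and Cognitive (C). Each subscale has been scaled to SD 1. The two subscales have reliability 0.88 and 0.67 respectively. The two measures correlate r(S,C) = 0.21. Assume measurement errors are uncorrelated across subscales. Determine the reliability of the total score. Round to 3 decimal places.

Var(S+C) = 2 + 2·[0.21] = 2 + 0.42 = 2.42.
Because errors are independent across components, Cov(Tᵢ,Tⱼ) = Cov(Xᵢ,Xⱼ); the off-diagonal part of the true-score variance is the same as above.
True-score variance = [0.88 + 0.67] + 0.42 = 1.55 + 0.42 = 1.97.
Reliability = 1.97 / 2.42 = 0.814.

0.814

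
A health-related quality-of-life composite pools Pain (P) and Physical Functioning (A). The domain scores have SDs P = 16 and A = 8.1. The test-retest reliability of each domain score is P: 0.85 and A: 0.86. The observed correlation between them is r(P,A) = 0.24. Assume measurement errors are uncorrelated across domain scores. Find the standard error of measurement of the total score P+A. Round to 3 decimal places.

6.898

Var(total) = 321.61 + 62.208 = 383.818.
True-score variance = 274.025 + 62.208 = 336.233, so reliability = 0.8760.
Error variance = 383.818 − 336.233 = 47.5854; SEM = √47.5854 = 6.898.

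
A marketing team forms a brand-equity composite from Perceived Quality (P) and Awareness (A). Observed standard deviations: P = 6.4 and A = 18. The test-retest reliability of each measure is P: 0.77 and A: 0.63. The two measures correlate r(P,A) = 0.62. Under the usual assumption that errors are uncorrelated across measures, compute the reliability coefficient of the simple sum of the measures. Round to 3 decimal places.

0.745

Var(P+A) = 6.4² + 18² + 2·[6.4·18·0.62] = 364.96 + 142.848 = 507.808.
With uncorrelated errors the cross-covariances are all true-score covariance, so they carry over unchanged; only the diagonal terms shrink to ρᵢσᵢ².
True-score variance = [6.4²·0.77 + 18²·0.63] + 142.848 = 235.659 + 142.848 = 378.507.
Reliability = 378.507 / 507.808 = 0.745.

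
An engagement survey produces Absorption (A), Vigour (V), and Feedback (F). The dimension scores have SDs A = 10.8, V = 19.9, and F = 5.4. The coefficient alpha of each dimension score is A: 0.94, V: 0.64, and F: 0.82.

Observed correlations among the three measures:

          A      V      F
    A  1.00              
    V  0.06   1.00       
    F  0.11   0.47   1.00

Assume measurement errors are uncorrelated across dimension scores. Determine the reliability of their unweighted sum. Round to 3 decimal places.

0.773

Var(A+V+F) = 10.8² + 19.9² + 5.4² + 2·[10.8·19.9·0.06 + 10.8·5.4·0.11 + 19.9·5.4·0.47] = 541.81 + 139.633 = 681.443.
Under uncorrelated errors the observed covariances equal the true-score covariances, so only the own-variance terms attenuate.
True-score variance = [10.8²·0.94 + 19.9²·0.64 + 5.4²·0.82] + 139.633 = 386.999 + 139.633 = 526.632.
Reliability = 526.632 / 681.443 = 0.773.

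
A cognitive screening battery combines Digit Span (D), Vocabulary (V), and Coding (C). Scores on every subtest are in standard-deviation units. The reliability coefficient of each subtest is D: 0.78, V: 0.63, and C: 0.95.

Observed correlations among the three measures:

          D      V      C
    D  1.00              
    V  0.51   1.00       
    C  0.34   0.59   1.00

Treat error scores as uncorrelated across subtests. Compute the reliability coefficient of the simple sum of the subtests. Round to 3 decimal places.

Var(D+V+C) = 3 + 2·[0.51 + 0.34 + 0.59] = 3 + 2.88 = 5.88.
With uncorrelated errors the cross-covariances are all true-score covariance, so they carry over unchanged; only the diagonal terms shrink to ρᵢσᵢ².
True-score variance = [0.78 + 0.63 + 0.95] + 2.88 = 2.36 + 2.88 = 5.24.
Reliability = 5.24 / 5.88 = 0.891.

0.891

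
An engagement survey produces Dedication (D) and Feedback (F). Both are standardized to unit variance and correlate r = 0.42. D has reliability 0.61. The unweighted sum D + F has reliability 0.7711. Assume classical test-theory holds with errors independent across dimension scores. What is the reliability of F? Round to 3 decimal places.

Var(D+F) = 2 + 2·0.42 = 2.840.
True-score variance = ρ_D + ρ_F + 2·0.42, so 0.7711 = (0.61 + ρ_F + 0.84) / 2.840.
ρ_F = 0.7711·2.840 − 0.61 − 0.84 = 0.740.

0.740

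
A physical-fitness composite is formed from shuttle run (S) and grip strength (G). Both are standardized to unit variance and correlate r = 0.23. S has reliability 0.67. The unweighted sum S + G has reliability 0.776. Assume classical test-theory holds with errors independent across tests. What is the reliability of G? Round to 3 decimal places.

Var(S+G) = 2 + 2·0.23 = 2.460.
True-score variance = ρ_S + ρ_G + 2·0.23, so 0.776 = (0.67 + ρ_G + 0.46) / 2.460.
ρ_G = 0.776·2.460 − 0.67 − 0.46 = 0.779.

0.779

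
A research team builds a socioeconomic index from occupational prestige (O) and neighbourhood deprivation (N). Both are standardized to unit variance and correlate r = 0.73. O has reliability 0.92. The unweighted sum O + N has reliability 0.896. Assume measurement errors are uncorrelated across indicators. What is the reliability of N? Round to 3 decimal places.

0.720

Var(O+N) = 2 + 2·0.73 = 3.460.
True-score variance = ρ_O + ρ_N + 2·0.73, so 0.896 = (0.92 + ρ_N + 1.46) / 3.460.
ρ_N = 0.896·3.460 − 0.92 − 1.46 = 0.720.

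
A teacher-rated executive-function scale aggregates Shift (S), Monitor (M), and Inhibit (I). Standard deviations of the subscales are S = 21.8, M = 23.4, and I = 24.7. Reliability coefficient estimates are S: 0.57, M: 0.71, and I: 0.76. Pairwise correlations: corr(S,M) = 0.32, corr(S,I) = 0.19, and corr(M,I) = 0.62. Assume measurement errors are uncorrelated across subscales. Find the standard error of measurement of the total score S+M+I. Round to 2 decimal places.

Var(total) = 1632.89 + 1247.79 = 2880.68.
True-score variance = 1123.32 + 1247.79 = 2371.11, so reliability = 0.8231.
Error variance = 2880.68 − 2371.11 = 509.567; SEM = √509.567 = 22.57.

22.57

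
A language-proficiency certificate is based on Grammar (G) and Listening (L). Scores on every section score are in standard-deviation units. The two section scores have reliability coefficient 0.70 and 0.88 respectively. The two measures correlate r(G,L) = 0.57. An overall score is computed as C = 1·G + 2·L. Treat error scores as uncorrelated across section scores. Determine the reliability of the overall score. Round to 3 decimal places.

0.893

Var(C) = 1 + 2² + 2·[2·0.57] = 5 + 2.28 = 7.28.
With uncorrelated errors the cross-covariances are all true-score covariance, so they carry over unchanged; only the diagonal terms shrink to ρᵢσᵢ².
True-score variance = [0.70 + 2²·0.88] + 2.28 = 4.22 + 2.28 = 6.5.
Reliability = 6.5 / 7.28 = 0.893.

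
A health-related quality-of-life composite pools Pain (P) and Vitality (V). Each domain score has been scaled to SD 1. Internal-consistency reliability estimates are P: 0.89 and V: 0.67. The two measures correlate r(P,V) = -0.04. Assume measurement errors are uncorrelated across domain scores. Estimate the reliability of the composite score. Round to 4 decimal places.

Var(P+V) = 2 + 2·[(-0.04)] = 2 − 0.08 = 1.92.
With uncorrelated errors the cross-covariances are all true-score covariance, so they carry over unchanged; only the diagonal terms shrink to ρᵢσᵢ².
True-score variance = [0.89 + 0.67] − 0.08 = 1.56 − 0.08 = 1.48.
Reliability = 1.48 / 1.92 = 0.7708.

0.7708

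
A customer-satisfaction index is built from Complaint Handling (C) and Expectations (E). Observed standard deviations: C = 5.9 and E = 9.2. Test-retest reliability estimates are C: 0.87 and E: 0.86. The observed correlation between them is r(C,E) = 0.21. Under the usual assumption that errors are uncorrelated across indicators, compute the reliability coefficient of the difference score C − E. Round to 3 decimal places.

Var(C−E) = 5.9² + 9.2² − 2·5.9·9.2·0.21 = 119.45 − 22.7976 = 96.6524.
Because errors are independent across components, Cov(Tᵢ,Tⱼ) = Cov(Xᵢ,Xⱼ); the off-diagonal part of the true-score variance is the same as above.
True-score variance = [5.9²·0.87 + 9.2²·0.86] − 22.7976 = 103.075 − 22.7976 = 80.2775.
Reliability = 80.2775 / 96.6524 = 0.831.

0.831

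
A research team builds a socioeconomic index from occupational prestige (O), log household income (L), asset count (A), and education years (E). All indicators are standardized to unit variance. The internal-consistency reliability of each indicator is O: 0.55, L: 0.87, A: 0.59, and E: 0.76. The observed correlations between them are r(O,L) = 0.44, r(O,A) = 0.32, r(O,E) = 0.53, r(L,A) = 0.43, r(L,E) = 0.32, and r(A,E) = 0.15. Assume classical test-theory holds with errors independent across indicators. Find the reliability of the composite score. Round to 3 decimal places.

Var(O+L+A+E) = 4 + 2·[0.44 + 0.32 + 0.53 + 0.43 + 0.32 + 0.15] = 4 + 4.38 = 8.38.
Under uncorrelated errors the observed covariances equal the true-score covariances, so only the own-variance terms attenuate.
True-score variance = [0.55 + 0.87 + 0.59 + 0.76] + 4.38 = 2.77 + 4.38 = 7.15.
Reliability = 7.15 / 8.38 = 0.853.

0.853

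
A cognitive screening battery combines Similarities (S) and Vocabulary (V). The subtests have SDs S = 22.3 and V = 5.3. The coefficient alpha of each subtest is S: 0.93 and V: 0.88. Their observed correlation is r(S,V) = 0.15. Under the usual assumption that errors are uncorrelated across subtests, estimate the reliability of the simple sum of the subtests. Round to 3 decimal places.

0.932

Var(S+V) = 22.3² + 5.3² + 2·[22.3·5.3·0.15] = 525.38 + 35.457 = 560.837.
Because errors are independent across components, Cov(Tᵢ,Tⱼ) = Cov(Xᵢ,Xⱼ); the off-diagonal part of the true-score variance is the same as above.
True-score variance = [22.3²·0.93 + 5.3²·0.88] + 35.457 = 487.199 + 35.457 = 522.656.
Reliability = 522.656 / 560.837 = 0.932.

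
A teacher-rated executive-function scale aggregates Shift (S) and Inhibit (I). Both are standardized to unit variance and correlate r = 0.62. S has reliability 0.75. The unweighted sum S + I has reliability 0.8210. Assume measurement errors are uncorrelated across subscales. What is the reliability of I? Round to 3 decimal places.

0.670

Var(S+I) = 2 + 2·0.62 = 3.240.
True-score variance = ρ_S + ρ_I + 2·0.62, so 0.8210 = (0.75 + ρ_I + 1.24) / 3.240.
ρ_I = 0.8210·3.240 − 0.75 − 1.24 = 0.670.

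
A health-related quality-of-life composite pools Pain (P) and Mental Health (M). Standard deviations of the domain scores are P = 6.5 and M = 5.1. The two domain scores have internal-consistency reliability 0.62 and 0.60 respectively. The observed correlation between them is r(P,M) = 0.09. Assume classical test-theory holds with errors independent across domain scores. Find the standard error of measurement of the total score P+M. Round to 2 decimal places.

Var(total) = 68.26 + 5.967 = 74.227.
True-score variance = 41.801 + 5.967 = 47.768, so reliability = 0.6435.
Error variance = 74.227 − 47.768 = 26.459; SEM = √26.459 = 5.14.

5.14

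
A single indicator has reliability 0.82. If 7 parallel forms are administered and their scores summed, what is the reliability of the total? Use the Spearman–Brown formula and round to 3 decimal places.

0.970

ρ_k = kρ / (1 + (k−1)ρ) = 7·0.82 / (1 + 6·0.82) = 5.740 / 5.920 = 0.970.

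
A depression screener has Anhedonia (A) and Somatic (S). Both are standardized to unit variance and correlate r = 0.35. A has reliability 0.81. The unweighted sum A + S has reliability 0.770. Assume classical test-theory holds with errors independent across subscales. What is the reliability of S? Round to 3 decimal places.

Var(A+S) = 2 + 2·0.35 = 2.700.
True-score variance = ρ_A + ρ_S + 2·0.35, so 0.770 = (0.81 + ρ_S + 0.70) / 2.700.
ρ_S = 0.770·2.700 − 0.81 − 0.70 = 0.569.

0.569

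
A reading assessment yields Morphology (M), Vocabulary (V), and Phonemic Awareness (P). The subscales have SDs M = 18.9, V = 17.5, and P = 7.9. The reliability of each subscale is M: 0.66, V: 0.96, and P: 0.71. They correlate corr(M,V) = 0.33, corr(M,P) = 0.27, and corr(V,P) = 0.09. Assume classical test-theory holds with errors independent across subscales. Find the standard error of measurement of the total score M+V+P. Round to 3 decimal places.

12.321

Var(total) = 725.87 + 323.807 = 1049.68.
True-score variance = 574.07 + 323.807 = 897.877, so reliability = 0.8554.
Error variance = 1049.68 − 897.877 = 151.8; SEM = √151.8 = 12.321.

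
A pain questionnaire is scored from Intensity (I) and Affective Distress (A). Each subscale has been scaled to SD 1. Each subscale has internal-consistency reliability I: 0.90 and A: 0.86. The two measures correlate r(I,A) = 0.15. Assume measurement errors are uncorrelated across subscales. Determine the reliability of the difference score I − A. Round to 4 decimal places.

0.8588

Var(I−A) = 1 + 1 − 2·0.15 = 2 − 0.3 = 1.7.
Because errors are independent across components, Cov(Tᵢ,Tⱼ) = Cov(Xᵢ,Xⱼ); the off-diagonal part of the true-score variance is the same as above.
True-score variance = [0.90 + 0.86] − 0.3 = 1.76 − 0.3 = 1.46.
Reliability = 1.46 / 1.7 = 0.8588.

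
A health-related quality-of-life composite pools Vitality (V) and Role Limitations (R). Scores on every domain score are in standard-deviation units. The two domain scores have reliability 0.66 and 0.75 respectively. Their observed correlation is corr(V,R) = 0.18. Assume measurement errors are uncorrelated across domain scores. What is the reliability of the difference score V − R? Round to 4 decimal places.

Var(V−R) = 1 + 1 − 2·0.18 = 2 − 0.36 = 1.64.
Because errors are independent across components, Cov(Tᵢ,Tⱼ) = Cov(Xᵢ,Xⱼ); the off-diagonal part of the true-score variance is the same as above.
True-score variance = [0.66 + 0.75] − 0.36 = 1.41 − 0.36 = 1.05.
Reliability = 1.05 / 1.64 = 0.6402.

0.6402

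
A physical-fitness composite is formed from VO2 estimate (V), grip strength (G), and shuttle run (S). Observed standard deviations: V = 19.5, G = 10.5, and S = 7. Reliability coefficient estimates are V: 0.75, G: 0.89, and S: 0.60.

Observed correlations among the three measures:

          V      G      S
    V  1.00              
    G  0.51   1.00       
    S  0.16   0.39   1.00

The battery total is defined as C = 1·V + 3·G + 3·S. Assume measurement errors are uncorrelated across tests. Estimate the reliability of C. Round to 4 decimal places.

0.8767

Var(C) = 19.5² + 3²·10.5² + 3²·7² + 2·[3·19.5·10.5·0.51 + 3·19.5·7·0.16 + 9·10.5·7·0.39] = 1813.5 + 1273.55 = 3087.05.
Under uncorrelated errors the observed covariances equal the true-score covariances, so only the own-variance terms attenuate.
True-score variance = [19.5²·0.75 + 3²·10.5²·0.89 + 3²·7²·0.60] + 1273.55 = 1432.89 + 1273.55 = 2706.43.
Reliability = 2706.43 / 3087.05 = 0.8767.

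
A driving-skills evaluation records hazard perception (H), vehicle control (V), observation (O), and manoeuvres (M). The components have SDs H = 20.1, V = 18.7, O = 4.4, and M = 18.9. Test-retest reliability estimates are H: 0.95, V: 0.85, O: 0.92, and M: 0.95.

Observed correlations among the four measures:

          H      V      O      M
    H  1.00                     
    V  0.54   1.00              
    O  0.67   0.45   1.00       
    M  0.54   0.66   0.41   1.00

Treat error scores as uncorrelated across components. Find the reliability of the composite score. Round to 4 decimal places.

0.9656

Var(H+V+O+M) = 20.1² + 18.7² + 4.4² + 18.9² + 2·[20.1·18.7·0.54 + 20.1·4.4·0.67 + 20.1·18.9·0.54 + 18.7·4.4·0.45 + 18.7·18.9·0.66 + 4.4·18.9·0.41] = 1130.27 + 1543.5 = 2673.77.
With uncorrelated errors the cross-covariances are all true-score covariance, so they carry over unchanged; only the diagonal terms shrink to ρᵢσᵢ².
True-score variance = [20.1²·0.95 + 18.7²·0.85 + 4.4²·0.92 + 18.9²·0.95] + 1543.5 = 1038.21 + 1543.5 = 2581.71.
Reliability = 2581.71 / 2673.77 = 0.9656.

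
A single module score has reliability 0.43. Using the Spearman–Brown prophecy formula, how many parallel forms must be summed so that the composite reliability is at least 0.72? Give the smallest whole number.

k ≥ ρ*(1−ρ₁)/(ρ₁(1−ρ*)) = 0.72·0.57 / (0.43·0.28) = 3.409.
Smallest integer k = 4.

4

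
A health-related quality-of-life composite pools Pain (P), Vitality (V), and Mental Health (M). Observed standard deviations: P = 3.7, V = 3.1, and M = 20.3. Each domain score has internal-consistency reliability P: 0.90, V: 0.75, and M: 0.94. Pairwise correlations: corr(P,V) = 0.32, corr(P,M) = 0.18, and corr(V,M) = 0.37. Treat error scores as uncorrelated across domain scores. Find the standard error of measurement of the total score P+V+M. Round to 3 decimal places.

Var(total) = 435.39 + 80.9486 = 516.339.
True-score variance = 406.893 + 80.9486 = 487.842, so reliability = 0.9448.
Error variance = 516.339 − 487.842 = 28.4969; SEM = √28.4969 = 5.338.

5.338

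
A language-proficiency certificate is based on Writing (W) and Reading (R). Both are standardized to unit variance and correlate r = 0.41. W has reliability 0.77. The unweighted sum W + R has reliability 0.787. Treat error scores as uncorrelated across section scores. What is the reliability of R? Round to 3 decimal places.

0.629

Var(W+R) = 2 + 2·0.41 = 2.820.
True-score variance = ρ_W + ρ_R + 2·0.41, so 0.787 = (0.77 + ρ_R + 0.82) / 2.820.
ρ_R = 0.787·2.820 − 0.77 − 0.82 = 0.629.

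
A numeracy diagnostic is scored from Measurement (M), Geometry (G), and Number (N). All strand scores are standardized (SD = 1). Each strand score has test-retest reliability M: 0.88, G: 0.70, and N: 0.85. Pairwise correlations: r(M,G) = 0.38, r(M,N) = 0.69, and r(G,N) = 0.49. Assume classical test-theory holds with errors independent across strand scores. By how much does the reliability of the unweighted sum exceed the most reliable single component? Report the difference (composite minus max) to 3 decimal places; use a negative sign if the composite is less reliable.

Var(sum) = 3 + 3.12 = 6.12; true-score variance = 2.43 + 3.12 = 5.55; composite reliability = 0.9069.
Max component reliability = 0.8800.
Difference = 0.9069 − 0.8800 = 0.027.

0.027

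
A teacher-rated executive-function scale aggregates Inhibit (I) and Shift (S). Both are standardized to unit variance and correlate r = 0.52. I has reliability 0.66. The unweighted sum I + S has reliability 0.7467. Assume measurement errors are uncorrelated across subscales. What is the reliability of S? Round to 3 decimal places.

0.570

Var(I+S) = 2 + 2·0.52 = 3.040.
True-score variance = ρ_I + ρ_S + 2·0.52, so 0.7467 = (0.66 + ρ_S + 1.04) / 3.040.
ρ_S = 0.7467·3.040 − 0.66 − 1.04 = 0.570.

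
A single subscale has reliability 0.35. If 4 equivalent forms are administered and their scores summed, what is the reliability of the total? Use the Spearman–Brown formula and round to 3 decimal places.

ρ_k = kρ / (1 + (k−1)ρ) = 4·0.35 / (1 + 3·0.35) = 1.400 / 2.050 = 0.683.

0.683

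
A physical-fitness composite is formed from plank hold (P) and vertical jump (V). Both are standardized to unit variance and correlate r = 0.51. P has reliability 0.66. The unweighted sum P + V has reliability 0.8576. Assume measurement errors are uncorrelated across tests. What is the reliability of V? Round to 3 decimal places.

Var(P+V) = 2 + 2·0.51 = 3.020.
True-score variance = ρ_P + ρ_V + 2·0.51, so 0.8576 = (0.66 + ρ_V + 1.02) / 3.020.
ρ_V = 0.8576·3.020 − 0.66 − 1.02 = 0.910.

0.910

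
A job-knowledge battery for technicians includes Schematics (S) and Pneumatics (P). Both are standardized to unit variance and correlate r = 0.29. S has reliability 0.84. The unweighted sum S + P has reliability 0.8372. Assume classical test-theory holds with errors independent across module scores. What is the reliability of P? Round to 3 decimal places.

0.740

Var(S+P) = 2 + 2·0.29 = 2.580.
True-score variance = ρ_S + ρ_P + 2·0.29, so 0.8372 = (0.84 + ρ_P + 0.58) / 2.580.
ρ_P = 0.8372·2.580 − 0.84 − 0.58 = 0.740.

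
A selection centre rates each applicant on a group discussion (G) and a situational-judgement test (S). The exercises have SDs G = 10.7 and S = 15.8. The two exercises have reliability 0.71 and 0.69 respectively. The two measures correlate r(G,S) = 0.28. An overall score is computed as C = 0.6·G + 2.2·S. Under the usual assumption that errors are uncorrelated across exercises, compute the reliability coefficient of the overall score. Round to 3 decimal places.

Var(C) = 0.6²·10.7² + 2.2²·15.8² + 2·[1.32·10.7·15.8·0.28] = 1249.47 + 124.969 = 1374.44.
With uncorrelated errors the cross-covariances are all true-score covariance, so they carry over unchanged; only the diagonal terms shrink to ρᵢσᵢ².
True-score variance = [0.6²·10.7²·0.71 + 2.2²·15.8²·0.69] + 124.969 = 862.961 + 124.969 = 987.931.
Reliability = 987.931 / 1374.44 = 0.719.

0.719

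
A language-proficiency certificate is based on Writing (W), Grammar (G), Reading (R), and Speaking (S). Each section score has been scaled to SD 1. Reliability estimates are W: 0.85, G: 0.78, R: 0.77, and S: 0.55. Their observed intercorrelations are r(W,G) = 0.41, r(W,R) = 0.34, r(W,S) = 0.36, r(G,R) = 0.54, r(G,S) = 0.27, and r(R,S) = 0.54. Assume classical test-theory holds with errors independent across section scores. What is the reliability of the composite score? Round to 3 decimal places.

0.882

Var(W+G+R+S) = 4 + 2·[0.41 + 0.34 + 0.36 + 0.54 + 0.27 + 0.54] = 4 + 4.92 = 8.92.
Because errors are independent across components, Cov(Tᵢ,Tⱼ) = Cov(Xᵢ,Xⱼ); the off-diagonal part of the true-score variance is the same as above.
True-score variance = [0.85 + 0.78 + 0.77 + 0.55] + 4.92 = 2.95 + 4.92 = 7.87.
Reliability = 7.87 / 8.92 = 0.882.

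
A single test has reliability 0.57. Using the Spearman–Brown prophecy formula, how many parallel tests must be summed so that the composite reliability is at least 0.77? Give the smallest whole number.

3

k ≥ ρ*(1−ρ₁)/(ρ₁(1−ρ*)) = 0.77·0.43 / (0.57·0.23) = 2.526.
Smallest integer k = 3.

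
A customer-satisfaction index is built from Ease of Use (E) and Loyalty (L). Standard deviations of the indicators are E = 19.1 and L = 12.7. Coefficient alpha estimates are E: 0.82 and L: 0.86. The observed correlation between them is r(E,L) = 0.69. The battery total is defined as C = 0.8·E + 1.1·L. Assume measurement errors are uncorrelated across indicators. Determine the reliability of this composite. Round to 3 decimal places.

Var(C) = 0.8²·19.1² + 1.1²·12.7² + 2·[0.88·19.1·12.7·0.69] = 428.639 + 294.577 = 723.216.
Under uncorrelated errors the observed covariances equal the true-score covariances, so only the own-variance terms attenuate.
True-score variance = [0.8²·19.1²·0.82 + 1.1²·12.7²·0.86] + 294.577 = 359.291 + 294.577 = 653.868.
Reliability = 653.868 / 723.216 = 0.904.

0.904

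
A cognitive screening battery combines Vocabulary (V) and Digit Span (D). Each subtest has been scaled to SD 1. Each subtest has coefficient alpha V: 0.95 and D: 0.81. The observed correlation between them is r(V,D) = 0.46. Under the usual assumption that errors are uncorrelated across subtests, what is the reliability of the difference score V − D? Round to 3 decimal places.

0.778

Var(V−D) = 1 + 1 − 2·0.46 = 2 − 0.92 = 1.08.
Under uncorrelated errors the observed covariances equal the true-score covariances, so only the own-variance terms attenuate.
True-score variance = [0.95 + 0.81] − 0.92 = 1.76 − 0.92 = 0.84.
Reliability = 0.84 / 1.08 = 0.778.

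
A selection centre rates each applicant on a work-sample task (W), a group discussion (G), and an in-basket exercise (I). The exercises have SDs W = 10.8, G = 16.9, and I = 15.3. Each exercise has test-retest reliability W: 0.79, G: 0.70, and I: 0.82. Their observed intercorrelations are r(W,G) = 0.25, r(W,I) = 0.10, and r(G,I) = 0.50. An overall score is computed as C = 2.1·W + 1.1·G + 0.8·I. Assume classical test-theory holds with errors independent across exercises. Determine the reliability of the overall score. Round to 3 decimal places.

0.841

Var(C) = 2.1²·10.8² + 1.1²·16.9² + 0.8²·15.3² + 2·[2.31·10.8·16.9·0.25 + 1.68·10.8·15.3·0.10 + 0.88·16.9·15.3·0.50] = 1009.79 + 493.873 = 1503.66.
Under uncorrelated errors the observed covariances equal the true-score covariances, so only the own-variance terms attenuate.
True-score variance = [2.1²·10.8²·0.79 + 1.1²·16.9²·0.70 + 0.8²·15.3²·0.82] + 493.873 = 771.124 + 493.873 = 1265.
Reliability = 1265 / 1503.66 = 0.841.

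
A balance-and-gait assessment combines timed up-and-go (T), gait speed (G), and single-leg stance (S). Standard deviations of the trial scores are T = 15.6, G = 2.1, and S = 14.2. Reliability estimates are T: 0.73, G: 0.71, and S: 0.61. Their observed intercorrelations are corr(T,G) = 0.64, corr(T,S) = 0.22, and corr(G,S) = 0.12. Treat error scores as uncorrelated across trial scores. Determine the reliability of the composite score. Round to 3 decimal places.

Var(T+G+S) = 15.6² + 2.1² + 14.2² + 2·[15.6·2.1·0.64 + 15.6·14.2·0.22 + 2.1·14.2·0.12] = 449.41 + 146.558 = 595.968.
With uncorrelated errors the cross-covariances are all true-score covariance, so they carry over unchanged; only the diagonal terms shrink to ρᵢσᵢ².
True-score variance = [15.6²·0.73 + 2.1²·0.71 + 14.2²·0.61] + 146.558 = 303.784 + 146.558 = 450.343.
Reliability = 450.343 / 595.968 = 0.756.

0.756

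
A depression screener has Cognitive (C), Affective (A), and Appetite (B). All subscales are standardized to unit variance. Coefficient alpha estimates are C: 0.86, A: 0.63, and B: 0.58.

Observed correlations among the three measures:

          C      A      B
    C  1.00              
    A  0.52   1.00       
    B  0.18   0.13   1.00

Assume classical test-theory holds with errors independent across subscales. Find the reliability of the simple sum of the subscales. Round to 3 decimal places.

0.800

Var(C+A+B) = 3 + 2·[0.52 + 0.18 + 0.13] = 3 + 1.66 = 4.66.
With uncorrelated errors the cross-covariances are all true-score covariance, so they carry over unchanged; only the diagonal terms shrink to ρᵢσᵢ².
True-score variance = [0.86 + 0.63 + 0.58] + 1.66 = 2.07 + 1.66 = 3.73.
Reliability = 3.73 / 4.66 = 0.800.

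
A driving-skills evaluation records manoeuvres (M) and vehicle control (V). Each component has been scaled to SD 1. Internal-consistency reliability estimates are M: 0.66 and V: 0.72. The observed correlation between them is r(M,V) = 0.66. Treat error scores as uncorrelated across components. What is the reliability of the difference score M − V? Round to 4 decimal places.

0.0882

Var(M−V) = 1 + 1 − 2·0.66 = 2 − 1.32 = 0.68.
Because errors are independent across components, Cov(Tᵢ,Tⱼ) = Cov(Xᵢ,Xⱼ); the off-diagonal part of the true-score variance is the same as above.
True-score variance = [0.66 + 0.72] − 1.32 = 1.38 − 1.32 = 0.06.
Reliability = 0.06 / 0.68 = 0.0882.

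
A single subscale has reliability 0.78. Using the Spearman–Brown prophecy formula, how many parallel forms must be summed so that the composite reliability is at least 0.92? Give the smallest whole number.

4

k ≥ ρ*(1−ρ₁)/(ρ₁(1−ρ*)) = 0.92·0.22 / (0.78·0.08) = 3.244.
Smallest integer k = 4.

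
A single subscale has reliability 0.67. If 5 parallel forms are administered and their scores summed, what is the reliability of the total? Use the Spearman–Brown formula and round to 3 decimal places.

0.910

ρ_k = kρ / (1 + (k−1)ρ) = 5·0.67 / (1 + 4·0.67) = 3.350 / 3.680 = 0.910.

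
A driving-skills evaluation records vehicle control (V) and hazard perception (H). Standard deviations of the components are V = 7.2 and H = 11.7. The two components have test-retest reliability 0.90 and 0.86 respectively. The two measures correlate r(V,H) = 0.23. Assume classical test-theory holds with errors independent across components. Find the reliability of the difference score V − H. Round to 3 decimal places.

0.838

Var(V−H) = 7.2² + 11.7² − 2·7.2·11.7·0.23 = 188.73 − 38.7504 = 149.98.
Under uncorrelated errors the observed covariances equal the true-score covariances, so only the own-variance terms attenuate.
True-score variance = [7.2²·0.90 + 11.7²·0.86] − 38.7504 = 164.381 − 38.7504 = 125.631.
Reliability = 125.631 / 149.98 = 0.838.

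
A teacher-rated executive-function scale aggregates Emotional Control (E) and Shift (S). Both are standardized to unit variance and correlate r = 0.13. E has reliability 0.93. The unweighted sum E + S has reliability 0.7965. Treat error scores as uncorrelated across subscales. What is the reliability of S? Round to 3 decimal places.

Var(E+S) = 2 + 2·0.13 = 2.260.
True-score variance = ρ_E + ρ_S + 2·0.13, so 0.7965 = (0.93 + ρ_S + 0.26) / 2.260.
ρ_S = 0.7965·2.260 − 0.93 − 0.26 = 0.610.

0.610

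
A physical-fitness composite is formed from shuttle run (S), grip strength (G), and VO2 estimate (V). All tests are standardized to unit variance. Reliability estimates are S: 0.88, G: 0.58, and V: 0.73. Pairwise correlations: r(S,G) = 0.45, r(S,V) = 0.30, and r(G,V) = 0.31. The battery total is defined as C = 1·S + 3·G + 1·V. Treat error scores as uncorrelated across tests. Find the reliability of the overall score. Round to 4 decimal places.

Var(C) = 1 + 3² + 1 + 2·[3·0.45 + 0.30 + 3·0.31] = 11 + 5.16 = 16.16.
Under uncorrelated errors the observed covariances equal the true-score covariances, so only the own-variance terms attenuate.
True-score variance = [0.88 + 3²·0.58 + 0.73] + 5.16 = 6.83 + 5.16 = 11.99.
Reliability = 11.99 / 16.16 = 0.7420.

0.7420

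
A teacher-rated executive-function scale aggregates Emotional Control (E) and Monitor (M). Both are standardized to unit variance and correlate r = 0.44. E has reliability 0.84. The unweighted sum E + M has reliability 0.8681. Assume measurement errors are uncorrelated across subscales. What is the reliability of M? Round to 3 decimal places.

Var(E+M) = 2 + 2·0.44 = 2.880.
True-score variance = ρ_E + ρ_M + 2·0.44, so 0.8681 = (0.84 + ρ_M + 0.88) / 2.880.
ρ_M = 0.8681·2.880 − 0.84 − 0.88 = 0.780.

0.780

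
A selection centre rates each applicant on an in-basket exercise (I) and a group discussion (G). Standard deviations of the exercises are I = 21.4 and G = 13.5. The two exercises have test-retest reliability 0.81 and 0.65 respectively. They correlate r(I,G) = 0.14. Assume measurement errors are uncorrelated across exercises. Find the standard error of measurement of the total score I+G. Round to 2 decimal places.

Var(total) = 640.21 + 80.892 = 721.102.
True-score variance = 489.41 + 80.892 = 570.302, so reliability = 0.7909.
Error variance = 721.102 − 570.302 = 150.8; SEM = √150.8 = 12.28.

12.28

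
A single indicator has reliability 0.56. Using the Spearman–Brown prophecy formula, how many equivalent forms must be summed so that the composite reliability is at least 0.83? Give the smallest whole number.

k ≥ ρ*(1−ρ₁)/(ρ₁(1−ρ*)) = 0.83·0.44 / (0.56·0.17) = 3.836.
Smallest integer k = 4.

4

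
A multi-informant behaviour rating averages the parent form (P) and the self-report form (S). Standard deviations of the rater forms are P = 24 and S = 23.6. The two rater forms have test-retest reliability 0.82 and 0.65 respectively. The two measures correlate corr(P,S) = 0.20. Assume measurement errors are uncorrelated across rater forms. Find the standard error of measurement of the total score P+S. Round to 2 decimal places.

Var(total) = 1132.96 + 226.56 = 1359.52.
True-score variance = 834.344 + 226.56 = 1060.9, so reliability = 0.7804.
Error variance = 1359.52 − 1060.9 = 298.616; SEM = √298.616 = 17.28.

17.28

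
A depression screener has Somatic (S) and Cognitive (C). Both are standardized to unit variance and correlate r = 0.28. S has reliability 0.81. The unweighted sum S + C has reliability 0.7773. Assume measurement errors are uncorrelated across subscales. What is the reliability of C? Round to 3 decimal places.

Var(S+C) = 2 + 2·0.28 = 2.560.
True-score variance = ρ_S + ρ_C + 2·0.28, so 0.7773 = (0.81 + ρ_C + 0.56) / 2.560.
ρ_C = 0.7773·2.560 − 0.81 − 0.56 = 0.620.

0.620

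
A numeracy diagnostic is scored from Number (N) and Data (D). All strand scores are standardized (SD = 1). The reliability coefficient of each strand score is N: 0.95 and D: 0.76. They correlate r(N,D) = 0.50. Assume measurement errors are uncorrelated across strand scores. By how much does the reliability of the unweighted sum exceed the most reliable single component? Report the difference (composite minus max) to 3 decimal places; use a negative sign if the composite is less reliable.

-0.047

Var(sum) = 2 + 1 = 3; true-score variance = 1.71 + 1 = 2.71; composite reliability = 0.9033.
Max component reliability = 0.9500.
Difference = 0.9033 − 0.9500 = -0.047.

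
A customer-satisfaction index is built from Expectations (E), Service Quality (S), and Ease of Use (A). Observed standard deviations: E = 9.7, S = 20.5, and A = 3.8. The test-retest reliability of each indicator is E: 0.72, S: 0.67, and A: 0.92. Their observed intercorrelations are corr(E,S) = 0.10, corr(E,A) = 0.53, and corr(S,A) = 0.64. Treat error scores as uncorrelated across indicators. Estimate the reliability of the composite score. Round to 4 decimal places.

Var(E+S+A) = 9.7² + 20.5² + 3.8² + 2·[9.7·20.5·0.10 + 9.7·3.8·0.53 + 20.5·3.8·0.64] = 528.78 + 178.554 = 707.334.
Because errors are independent across components, Cov(Tᵢ,Tⱼ) = Cov(Xᵢ,Xⱼ); the off-diagonal part of the true-score variance is the same as above.
True-score variance = [9.7²·0.72 + 20.5²·0.67 + 3.8²·0.92] + 178.554 = 362.597 + 178.554 = 541.151.
Reliability = 541.151 / 707.334 = 0.7651.

0.7651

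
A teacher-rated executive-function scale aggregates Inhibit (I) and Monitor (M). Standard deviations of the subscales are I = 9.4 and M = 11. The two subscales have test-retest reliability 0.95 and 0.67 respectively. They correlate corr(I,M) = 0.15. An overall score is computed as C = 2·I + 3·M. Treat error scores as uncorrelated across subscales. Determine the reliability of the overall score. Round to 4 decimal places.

Var(C) = 2²·9.4² + 3²·11² + 2·[6·9.4·11·0.15] = 1442.44 + 186.12 = 1628.56.
With uncorrelated errors the cross-covariances are all true-score covariance, so they carry over unchanged; only the diagonal terms shrink to ρᵢσᵢ².
True-score variance = [2²·9.4²·0.95 + 3²·11²·0.67] + 186.12 = 1065.4 + 186.12 = 1251.52.
Reliability = 1251.52 / 1628.56 = 0.7685.

0.7685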